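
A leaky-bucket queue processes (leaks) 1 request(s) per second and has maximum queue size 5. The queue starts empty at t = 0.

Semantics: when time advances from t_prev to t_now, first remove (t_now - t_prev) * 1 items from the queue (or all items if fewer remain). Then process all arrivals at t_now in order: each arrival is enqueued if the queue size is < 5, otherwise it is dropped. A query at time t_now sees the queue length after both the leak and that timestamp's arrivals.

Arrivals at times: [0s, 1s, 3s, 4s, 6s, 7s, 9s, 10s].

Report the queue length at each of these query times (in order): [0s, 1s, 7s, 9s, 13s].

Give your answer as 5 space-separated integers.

Queue lengths at query times:
  query t=0s: backlog = 1
  query t=1s: backlog = 1
  query t=7s: backlog = 1
  query t=9s: backlog = 1
  query t=13s: backlog = 0

Answer: 1 1 1 1 0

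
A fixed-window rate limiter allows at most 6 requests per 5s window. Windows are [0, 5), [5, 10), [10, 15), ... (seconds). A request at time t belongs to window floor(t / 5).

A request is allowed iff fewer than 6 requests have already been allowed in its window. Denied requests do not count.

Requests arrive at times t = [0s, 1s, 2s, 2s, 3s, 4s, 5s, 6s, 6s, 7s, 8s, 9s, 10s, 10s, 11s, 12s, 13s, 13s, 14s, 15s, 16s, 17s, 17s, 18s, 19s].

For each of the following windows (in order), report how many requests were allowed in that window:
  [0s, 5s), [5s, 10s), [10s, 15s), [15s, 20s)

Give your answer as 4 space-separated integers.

Processing requests:
  req#1 t=0s (window 0): ALLOW
  req#2 t=1s (window 0): ALLOW
  req#3 t=2s (window 0): ALLOW
  req#4 t=2s (window 0): ALLOW
  req#5 t=3s (window 0): ALLOW
  req#6 t=4s (window 0): ALLOW
  req#7 t=5s (window 1): ALLOW
  req#8 t=6s (window 1): ALLOW
  req#9 t=6s (window 1): ALLOW
  req#10 t=7s (window 1): ALLOW
  req#11 t=8s (window 1): ALLOW
  req#12 t=9s (window 1): ALLOW
  req#13 t=10s (window 2): ALLOW
  req#14 t=10s (window 2): ALLOW
  req#15 t=11s (window 2): ALLOW
  req#16 t=12s (window 2): ALLOW
  req#17 t=13s (window 2): ALLOW
  req#18 t=13s (window 2): ALLOW
  req#19 t=14s (window 2): DENY
  req#20 t=15s (window 3): ALLOW
  req#21 t=16s (window 3): ALLOW
  req#22 t=17s (window 3): ALLOW
  req#23 t=17s (window 3): ALLOW
  req#24 t=18s (window 3): ALLOW
  req#25 t=19s (window 3): ALLOW

Allowed counts by window: 6 6 6 6

Answer: 6 6 6 6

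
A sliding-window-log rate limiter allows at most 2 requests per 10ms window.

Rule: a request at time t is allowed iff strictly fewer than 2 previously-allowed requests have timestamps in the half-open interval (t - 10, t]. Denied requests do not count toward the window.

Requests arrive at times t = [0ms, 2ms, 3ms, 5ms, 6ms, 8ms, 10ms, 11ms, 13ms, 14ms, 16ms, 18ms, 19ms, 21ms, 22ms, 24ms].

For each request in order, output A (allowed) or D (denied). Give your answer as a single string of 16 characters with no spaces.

Tracking allowed requests in the window:
  req#1 t=0ms: ALLOW
  req#2 t=2ms: ALLOW
  req#3 t=3ms: DENY
  req#4 t=5ms: DENY
  req#5 t=6ms: DENY
  req#6 t=8ms: DENY
  req#7 t=10ms: ALLOW
  req#8 t=11ms: DENY
  req#9 t=13ms: ALLOW
  req#10 t=14ms: DENY
  req#11 t=16ms: DENY
  req#12 t=18ms: DENY
  req#13 t=19ms: DENY
  req#14 t=21ms: ALLOW
  req#15 t=22ms: DENY
  req#16 t=24ms: ALLOW

Answer: AADDDDADADDDDADA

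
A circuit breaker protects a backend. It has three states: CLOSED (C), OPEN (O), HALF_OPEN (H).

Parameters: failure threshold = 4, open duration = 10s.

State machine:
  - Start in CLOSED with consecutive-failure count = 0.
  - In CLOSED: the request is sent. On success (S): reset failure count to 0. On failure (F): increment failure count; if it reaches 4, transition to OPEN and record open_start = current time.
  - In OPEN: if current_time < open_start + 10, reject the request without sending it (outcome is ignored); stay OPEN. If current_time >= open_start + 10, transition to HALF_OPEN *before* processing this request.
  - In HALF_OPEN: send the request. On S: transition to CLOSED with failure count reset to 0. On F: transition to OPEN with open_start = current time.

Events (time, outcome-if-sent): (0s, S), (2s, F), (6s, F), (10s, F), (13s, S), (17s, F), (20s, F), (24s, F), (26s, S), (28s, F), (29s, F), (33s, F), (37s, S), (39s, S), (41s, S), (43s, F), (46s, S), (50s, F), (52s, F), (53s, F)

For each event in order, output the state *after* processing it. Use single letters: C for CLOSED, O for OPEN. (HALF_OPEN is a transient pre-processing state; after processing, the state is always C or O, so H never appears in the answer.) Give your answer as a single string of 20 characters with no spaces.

Answer: CCCCCCCCCCCCCCCCCCCC

Derivation:
State after each event:
  event#1 t=0s outcome=S: state=CLOSED
  event#2 t=2s outcome=F: state=CLOSED
  event#3 t=6s outcome=F: state=CLOSED
  event#4 t=10s outcome=F: state=CLOSED
  event#5 t=13s outcome=S: state=CLOSED
  event#6 t=17s outcome=F: state=CLOSED
  event#7 t=20s outcome=F: state=CLOSED
  event#8 t=24s outcome=F: state=CLOSED
  event#9 t=26s outcome=S: state=CLOSED
  event#10 t=28s outcome=F: state=CLOSED
  event#11 t=29s outcome=F: state=CLOSED
  event#12 t=33s outcome=F: state=CLOSED
  event#13 t=37s outcome=S: state=CLOSED
  event#14 t=39s outcome=S: state=CLOSED
  event#15 t=41s outcome=S: state=CLOSED
  event#16 t=43s outcome=F: state=CLOSED
  event#17 t=46s outcome=S: state=CLOSED
  event#18 t=50s outcome=F: state=CLOSED
  event#19 t=52s outcome=F: state=CLOSED
  event#20 t=53s outcome=F: state=CLOSED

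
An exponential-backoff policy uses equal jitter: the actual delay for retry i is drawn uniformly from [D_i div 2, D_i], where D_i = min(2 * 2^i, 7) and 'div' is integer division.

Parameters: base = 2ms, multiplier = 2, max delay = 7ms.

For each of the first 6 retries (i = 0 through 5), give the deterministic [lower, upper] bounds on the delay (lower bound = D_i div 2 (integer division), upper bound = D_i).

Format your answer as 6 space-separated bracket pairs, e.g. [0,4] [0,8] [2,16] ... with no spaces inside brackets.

Computing bounds per retry:
  i=0: D_i=min(2*2^0,7)=2, bounds=[1,2]
  i=1: D_i=min(2*2^1,7)=4, bounds=[2,4]
  i=2: D_i=min(2*2^2,7)=7, bounds=[3,7]
  i=3: D_i=min(2*2^3,7)=7, bounds=[3,7]
  i=4: D_i=min(2*2^4,7)=7, bounds=[3,7]
  i=5: D_i=min(2*2^5,7)=7, bounds=[3,7]

Answer: [1,2] [2,4] [3,7] [3,7] [3,7] [3,7]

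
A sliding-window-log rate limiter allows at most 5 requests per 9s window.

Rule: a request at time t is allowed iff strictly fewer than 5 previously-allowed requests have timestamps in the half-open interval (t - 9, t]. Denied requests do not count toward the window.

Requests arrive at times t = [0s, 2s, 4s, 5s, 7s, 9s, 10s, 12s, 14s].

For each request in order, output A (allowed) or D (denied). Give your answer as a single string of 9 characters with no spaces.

Tracking allowed requests in the window:
  req#1 t=0s: ALLOW
  req#2 t=2s: ALLOW
  req#3 t=4s: ALLOW
  req#4 t=5s: ALLOW
  req#5 t=7s: ALLOW
  req#6 t=9s: ALLOW
  req#7 t=10s: DENY
  req#8 t=12s: ALLOW
  req#9 t=14s: ALLOW

Answer: AAAAAADAA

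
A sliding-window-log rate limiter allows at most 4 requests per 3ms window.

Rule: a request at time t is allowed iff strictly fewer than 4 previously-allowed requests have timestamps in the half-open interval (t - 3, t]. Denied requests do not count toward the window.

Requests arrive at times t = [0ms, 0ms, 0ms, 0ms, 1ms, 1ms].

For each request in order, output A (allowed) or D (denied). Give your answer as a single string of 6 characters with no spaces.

Answer: AAAADD

Derivation:
Tracking allowed requests in the window:
  req#1 t=0ms: ALLOW
  req#2 t=0ms: ALLOW
  req#3 t=0ms: ALLOW
  req#4 t=0ms: ALLOW
  req#5 t=1ms: DENY
  req#6 t=1ms: DENY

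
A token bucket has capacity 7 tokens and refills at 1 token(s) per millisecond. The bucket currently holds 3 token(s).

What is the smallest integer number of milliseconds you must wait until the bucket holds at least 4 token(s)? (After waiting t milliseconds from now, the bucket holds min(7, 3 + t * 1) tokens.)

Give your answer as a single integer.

Answer: 1

Derivation:
Need 3 + t * 1 >= 4, so t >= 1/1.
Smallest integer t = ceil(1/1) = 1.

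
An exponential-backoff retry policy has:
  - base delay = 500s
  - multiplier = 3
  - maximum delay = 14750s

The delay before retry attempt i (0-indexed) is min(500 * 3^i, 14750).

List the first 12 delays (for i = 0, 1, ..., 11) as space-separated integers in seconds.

Answer: 500 1500 4500 13500 14750 14750 14750 14750 14750 14750 14750 14750

Derivation:
Computing each delay:
  i=0: min(500*3^0, 14750) = 500
  i=1: min(500*3^1, 14750) = 1500
  i=2: min(500*3^2, 14750) = 4500
  i=3: min(500*3^3, 14750) = 13500
  i=4: min(500*3^4, 14750) = 14750
  i=5: min(500*3^5, 14750) = 14750
  i=6: min(500*3^6, 14750) = 14750
  i=7: min(500*3^7, 14750) = 14750
  i=8: min(500*3^8, 14750) = 14750
  i=9: min(500*3^9, 14750) = 14750
  i=10: min(500*3^10, 14750) = 14750
  i=11: min(500*3^11, 14750) = 14750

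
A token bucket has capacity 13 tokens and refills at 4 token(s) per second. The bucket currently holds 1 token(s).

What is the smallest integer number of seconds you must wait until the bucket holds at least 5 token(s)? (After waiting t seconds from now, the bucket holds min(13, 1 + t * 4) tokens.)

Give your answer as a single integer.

Answer: 1

Derivation:
Need 1 + t * 4 >= 5, so t >= 4/4.
Smallest integer t = ceil(4/4) = 1.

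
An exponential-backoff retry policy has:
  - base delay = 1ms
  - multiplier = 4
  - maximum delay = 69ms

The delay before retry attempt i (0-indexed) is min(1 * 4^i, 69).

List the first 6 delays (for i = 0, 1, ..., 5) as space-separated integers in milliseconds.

Answer: 1 4 16 64 69 69

Derivation:
Computing each delay:
  i=0: min(1*4^0, 69) = 1
  i=1: min(1*4^1, 69) = 4
  i=2: min(1*4^2, 69) = 16
  i=3: min(1*4^3, 69) = 64
  i=4: min(1*4^4, 69) = 69
  i=5: min(1*4^5, 69) = 69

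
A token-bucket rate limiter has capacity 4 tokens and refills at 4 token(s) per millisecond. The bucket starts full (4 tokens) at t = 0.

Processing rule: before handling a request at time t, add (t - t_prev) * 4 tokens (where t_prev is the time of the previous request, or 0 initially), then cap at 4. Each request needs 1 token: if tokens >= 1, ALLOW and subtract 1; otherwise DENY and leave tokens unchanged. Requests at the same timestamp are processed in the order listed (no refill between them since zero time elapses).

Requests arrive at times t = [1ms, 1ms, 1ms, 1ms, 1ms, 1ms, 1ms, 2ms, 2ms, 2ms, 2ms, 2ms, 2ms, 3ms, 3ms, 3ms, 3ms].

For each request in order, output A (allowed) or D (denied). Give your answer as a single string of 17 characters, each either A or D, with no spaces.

Simulating step by step:
  req#1 t=1ms: ALLOW
  req#2 t=1ms: ALLOW
  req#3 t=1ms: ALLOW
  req#4 t=1ms: ALLOW
  req#5 t=1ms: DENY
  req#6 t=1ms: DENY
  req#7 t=1ms: DENY
  req#8 t=2ms: ALLOW
  req#9 t=2ms: ALLOW
  req#10 t=2ms: ALLOW
  req#11 t=2ms: ALLOW
  req#12 t=2ms: DENY
  req#13 t=2ms: DENY
  req#14 t=3ms: ALLOW
  req#15 t=3ms: ALLOW
  req#16 t=3ms: ALLOW
  req#17 t=3ms: ALLOW

Answer: AAAADDDAAAADDAAAA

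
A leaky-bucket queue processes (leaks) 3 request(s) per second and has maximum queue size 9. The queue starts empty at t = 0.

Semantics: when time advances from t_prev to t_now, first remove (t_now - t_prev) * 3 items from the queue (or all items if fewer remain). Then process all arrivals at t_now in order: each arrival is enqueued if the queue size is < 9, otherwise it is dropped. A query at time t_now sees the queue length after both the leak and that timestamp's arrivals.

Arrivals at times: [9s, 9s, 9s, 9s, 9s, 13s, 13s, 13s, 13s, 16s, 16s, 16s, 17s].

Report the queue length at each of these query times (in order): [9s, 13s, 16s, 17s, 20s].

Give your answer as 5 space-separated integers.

Queue lengths at query times:
  query t=9s: backlog = 5
  query t=13s: backlog = 4
  query t=16s: backlog = 3
  query t=17s: backlog = 1
  query t=20s: backlog = 0

Answer: 5 4 3 1 0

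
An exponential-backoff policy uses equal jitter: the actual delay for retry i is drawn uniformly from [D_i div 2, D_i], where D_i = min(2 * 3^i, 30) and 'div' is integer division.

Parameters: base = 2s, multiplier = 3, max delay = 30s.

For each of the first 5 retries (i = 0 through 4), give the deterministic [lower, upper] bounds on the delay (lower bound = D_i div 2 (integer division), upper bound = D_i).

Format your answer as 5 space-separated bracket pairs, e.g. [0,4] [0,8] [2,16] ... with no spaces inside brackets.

Computing bounds per retry:
  i=0: D_i=min(2*3^0,30)=2, bounds=[1,2]
  i=1: D_i=min(2*3^1,30)=6, bounds=[3,6]
  i=2: D_i=min(2*3^2,30)=18, bounds=[9,18]
  i=3: D_i=min(2*3^3,30)=30, bounds=[15,30]
  i=4: D_i=min(2*3^4,30)=30, bounds=[15,30]

Answer: [1,2] [3,6] [9,18] [15,30] [15,30]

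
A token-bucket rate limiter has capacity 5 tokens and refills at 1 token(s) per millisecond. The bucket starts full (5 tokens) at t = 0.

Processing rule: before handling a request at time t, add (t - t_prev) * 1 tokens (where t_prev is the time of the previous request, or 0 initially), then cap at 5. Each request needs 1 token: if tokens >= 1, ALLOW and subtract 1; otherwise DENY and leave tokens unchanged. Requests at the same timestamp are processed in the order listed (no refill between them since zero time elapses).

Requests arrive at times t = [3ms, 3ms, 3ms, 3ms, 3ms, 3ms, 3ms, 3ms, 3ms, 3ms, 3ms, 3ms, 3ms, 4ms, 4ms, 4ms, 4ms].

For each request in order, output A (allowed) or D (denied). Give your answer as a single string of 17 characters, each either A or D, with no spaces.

Simulating step by step:
  req#1 t=3ms: ALLOW
  req#2 t=3ms: ALLOW
  req#3 t=3ms: ALLOW
  req#4 t=3ms: ALLOW
  req#5 t=3ms: ALLOW
  req#6 t=3ms: DENY
  req#7 t=3ms: DENY
  req#8 t=3ms: DENY
  req#9 t=3ms: DENY
  req#10 t=3ms: DENY
  req#11 t=3ms: DENY
  req#12 t=3ms: DENY
  req#13 t=3ms: DENY
  req#14 t=4ms: ALLOW
  req#15 t=4ms: DENY
  req#16 t=4ms: DENY
  req#17 t=4ms: DENY

Answer: AAAAADDDDDDDDADDD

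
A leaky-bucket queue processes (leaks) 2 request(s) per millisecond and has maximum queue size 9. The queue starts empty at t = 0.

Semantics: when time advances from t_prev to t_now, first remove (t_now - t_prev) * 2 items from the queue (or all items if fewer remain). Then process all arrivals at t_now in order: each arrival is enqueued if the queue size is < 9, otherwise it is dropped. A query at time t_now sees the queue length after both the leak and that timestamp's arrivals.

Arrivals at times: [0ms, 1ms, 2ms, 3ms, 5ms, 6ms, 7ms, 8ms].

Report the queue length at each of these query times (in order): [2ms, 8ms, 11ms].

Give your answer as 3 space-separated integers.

Answer: 1 1 0

Derivation:
Queue lengths at query times:
  query t=2ms: backlog = 1
  query t=8ms: backlog = 1
  query t=11ms: backlog = 0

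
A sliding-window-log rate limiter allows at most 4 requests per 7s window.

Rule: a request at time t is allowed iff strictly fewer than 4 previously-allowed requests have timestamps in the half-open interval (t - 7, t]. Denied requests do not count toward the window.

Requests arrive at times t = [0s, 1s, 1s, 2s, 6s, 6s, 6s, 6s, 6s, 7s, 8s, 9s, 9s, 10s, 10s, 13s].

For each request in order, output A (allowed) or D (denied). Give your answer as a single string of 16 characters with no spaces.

Tracking allowed requests in the window:
  req#1 t=0s: ALLOW
  req#2 t=1s: ALLOW
  req#3 t=1s: ALLOW
  req#4 t=2s: ALLOW
  req#5 t=6s: DENY
  req#6 t=6s: DENY
  req#7 t=6s: DENY
  req#8 t=6s: DENY
  req#9 t=6s: DENY
  req#10 t=7s: ALLOW
  req#11 t=8s: ALLOW
  req#12 t=9s: ALLOW
  req#13 t=9s: ALLOW
  req#14 t=10s: DENY
  req#15 t=10s: DENY
  req#16 t=13s: DENY

Answer: AAAADDDDDAAAADDD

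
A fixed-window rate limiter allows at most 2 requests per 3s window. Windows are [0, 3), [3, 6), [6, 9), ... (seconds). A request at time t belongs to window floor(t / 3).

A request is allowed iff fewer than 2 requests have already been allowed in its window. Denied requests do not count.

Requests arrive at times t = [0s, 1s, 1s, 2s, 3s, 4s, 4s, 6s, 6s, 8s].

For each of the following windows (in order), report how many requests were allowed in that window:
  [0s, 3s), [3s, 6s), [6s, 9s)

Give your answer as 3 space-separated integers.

Processing requests:
  req#1 t=0s (window 0): ALLOW
  req#2 t=1s (window 0): ALLOW
  req#3 t=1s (window 0): DENY
  req#4 t=2s (window 0): DENY
  req#5 t=3s (window 1): ALLOW
  req#6 t=4s (window 1): ALLOW
  req#7 t=4s (window 1): DENY
  req#8 t=6s (window 2): ALLOW
  req#9 t=6s (window 2): ALLOW
  req#10 t=8s (window 2): DENY

Allowed counts by window: 2 2 2

Answer: 2 2 2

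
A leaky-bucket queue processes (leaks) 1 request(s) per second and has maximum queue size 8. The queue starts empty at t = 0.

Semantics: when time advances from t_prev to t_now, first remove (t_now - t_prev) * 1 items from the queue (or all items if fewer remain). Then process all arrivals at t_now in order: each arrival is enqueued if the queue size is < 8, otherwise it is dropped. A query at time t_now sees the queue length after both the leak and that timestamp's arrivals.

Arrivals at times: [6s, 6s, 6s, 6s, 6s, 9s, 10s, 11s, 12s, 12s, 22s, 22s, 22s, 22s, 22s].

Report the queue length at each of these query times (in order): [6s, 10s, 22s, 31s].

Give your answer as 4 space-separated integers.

Answer: 5 3 5 0

Derivation:
Queue lengths at query times:
  query t=6s: backlog = 5
  query t=10s: backlog = 3
  query t=22s: backlog = 5
  query t=31s: backlog = 0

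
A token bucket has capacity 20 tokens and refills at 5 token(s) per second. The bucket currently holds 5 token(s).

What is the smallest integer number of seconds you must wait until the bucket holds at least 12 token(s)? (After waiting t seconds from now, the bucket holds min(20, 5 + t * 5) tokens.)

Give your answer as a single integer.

Answer: 2

Derivation:
Need 5 + t * 5 >= 12, so t >= 7/5.
Smallest integer t = ceil(7/5) = 2.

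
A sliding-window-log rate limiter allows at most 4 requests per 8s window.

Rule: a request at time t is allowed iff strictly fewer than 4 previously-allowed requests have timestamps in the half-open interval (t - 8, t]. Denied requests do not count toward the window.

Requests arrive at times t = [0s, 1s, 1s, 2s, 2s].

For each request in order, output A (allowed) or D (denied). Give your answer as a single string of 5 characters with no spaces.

Tracking allowed requests in the window:
  req#1 t=0s: ALLOW
  req#2 t=1s: ALLOW
  req#3 t=1s: ALLOW
  req#4 t=2s: ALLOW
  req#5 t=2s: DENY

Answer: AAAAD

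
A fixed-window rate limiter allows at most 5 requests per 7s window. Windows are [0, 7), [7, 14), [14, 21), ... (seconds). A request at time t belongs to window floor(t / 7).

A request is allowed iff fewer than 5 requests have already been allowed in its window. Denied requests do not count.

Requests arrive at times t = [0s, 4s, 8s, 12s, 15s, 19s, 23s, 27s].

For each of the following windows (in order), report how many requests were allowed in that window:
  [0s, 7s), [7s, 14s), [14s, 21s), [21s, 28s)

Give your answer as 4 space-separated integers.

Answer: 2 2 2 2

Derivation:
Processing requests:
  req#1 t=0s (window 0): ALLOW
  req#2 t=4s (window 0): ALLOW
  req#3 t=8s (window 1): ALLOW
  req#4 t=12s (window 1): ALLOW
  req#5 t=15s (window 2): ALLOW
  req#6 t=19s (window 2): ALLOW
  req#7 t=23s (window 3): ALLOW
  req#8 t=27s (window 3): ALLOW

Allowed counts by window: 2 2 2 2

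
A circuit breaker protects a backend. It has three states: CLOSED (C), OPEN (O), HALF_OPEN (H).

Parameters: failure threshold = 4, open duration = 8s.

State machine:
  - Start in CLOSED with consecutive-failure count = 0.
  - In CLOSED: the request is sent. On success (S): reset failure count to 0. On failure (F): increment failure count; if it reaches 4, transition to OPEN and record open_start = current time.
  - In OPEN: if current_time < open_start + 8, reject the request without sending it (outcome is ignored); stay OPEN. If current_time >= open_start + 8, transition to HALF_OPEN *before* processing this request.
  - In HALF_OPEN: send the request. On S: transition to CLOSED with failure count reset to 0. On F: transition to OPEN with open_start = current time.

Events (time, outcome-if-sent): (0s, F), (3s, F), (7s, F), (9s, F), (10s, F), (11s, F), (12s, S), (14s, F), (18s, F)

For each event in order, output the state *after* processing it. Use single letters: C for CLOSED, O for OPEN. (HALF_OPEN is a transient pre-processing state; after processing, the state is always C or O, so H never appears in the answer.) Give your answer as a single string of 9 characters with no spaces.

Answer: CCCOOOOOO

Derivation:
State after each event:
  event#1 t=0s outcome=F: state=CLOSED
  event#2 t=3s outcome=F: state=CLOSED
  event#3 t=7s outcome=F: state=CLOSED
  event#4 t=9s outcome=F: state=OPEN
  event#5 t=10s outcome=F: state=OPEN
  event#6 t=11s outcome=F: state=OPEN
  event#7 t=12s outcome=S: state=OPEN
  event#8 t=14s outcome=F: state=OPEN
  event#9 t=18s outcome=F: state=OPEN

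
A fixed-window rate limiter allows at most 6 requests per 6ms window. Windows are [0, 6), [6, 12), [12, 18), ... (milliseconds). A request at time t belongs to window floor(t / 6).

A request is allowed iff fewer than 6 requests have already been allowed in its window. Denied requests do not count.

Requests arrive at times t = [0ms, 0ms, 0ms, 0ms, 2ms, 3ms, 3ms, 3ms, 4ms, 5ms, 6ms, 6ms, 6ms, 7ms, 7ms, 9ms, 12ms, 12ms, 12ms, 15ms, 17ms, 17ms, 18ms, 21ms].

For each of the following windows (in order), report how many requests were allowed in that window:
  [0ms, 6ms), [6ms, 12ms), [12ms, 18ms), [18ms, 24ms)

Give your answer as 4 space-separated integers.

Answer: 6 6 6 2

Derivation:
Processing requests:
  req#1 t=0ms (window 0): ALLOW
  req#2 t=0ms (window 0): ALLOW
  req#3 t=0ms (window 0): ALLOW
  req#4 t=0ms (window 0): ALLOW
  req#5 t=2ms (window 0): ALLOW
  req#6 t=3ms (window 0): ALLOW
  req#7 t=3ms (window 0): DENY
  req#8 t=3ms (window 0): DENY
  req#9 t=4ms (window 0): DENY
  req#10 t=5ms (window 0): DENY
  req#11 t=6ms (window 1): ALLOW
  req#12 t=6ms (window 1): ALLOW
  req#13 t=6ms (window 1): ALLOW
  req#14 t=7ms (window 1): ALLOW
  req#15 t=7ms (window 1): ALLOW
  req#16 t=9ms (window 1): ALLOW
  req#17 t=12ms (window 2): ALLOW
  req#18 t=12ms (window 2): ALLOW
  req#19 t=12ms (window 2): ALLOW
  req#20 t=15ms (window 2): ALLOW
  req#21 t=17ms (window 2): ALLOW
  req#22 t=17ms (window 2): ALLOW
  req#23 t=18ms (window 3): ALLOW
  req#24 t=21ms (window 3): ALLOW

Allowed counts by window: 6 6 6 2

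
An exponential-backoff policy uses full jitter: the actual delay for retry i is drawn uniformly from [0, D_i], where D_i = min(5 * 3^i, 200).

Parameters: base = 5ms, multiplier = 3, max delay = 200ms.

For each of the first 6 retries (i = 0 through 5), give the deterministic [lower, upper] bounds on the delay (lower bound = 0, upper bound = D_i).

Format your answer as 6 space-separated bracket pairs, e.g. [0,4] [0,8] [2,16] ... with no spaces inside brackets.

Computing bounds per retry:
  i=0: D_i=min(5*3^0,200)=5, bounds=[0,5]
  i=1: D_i=min(5*3^1,200)=15, bounds=[0,15]
  i=2: D_i=min(5*3^2,200)=45, bounds=[0,45]
  i=3: D_i=min(5*3^3,200)=135, bounds=[0,135]
  i=4: D_i=min(5*3^4,200)=200, bounds=[0,200]
  i=5: D_i=min(5*3^5,200)=200, bounds=[0,200]

Answer: [0,5] [0,15] [0,45] [0,135] [0,200] [0,200]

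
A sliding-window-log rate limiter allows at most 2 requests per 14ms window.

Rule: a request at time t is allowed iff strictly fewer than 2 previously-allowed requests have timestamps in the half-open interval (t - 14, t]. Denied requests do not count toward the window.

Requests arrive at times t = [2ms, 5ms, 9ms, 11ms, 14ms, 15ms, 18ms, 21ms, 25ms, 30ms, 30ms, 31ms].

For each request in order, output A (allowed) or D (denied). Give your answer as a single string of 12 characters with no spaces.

Tracking allowed requests in the window:
  req#1 t=2ms: ALLOW
  req#2 t=5ms: ALLOW
  req#3 t=9ms: DENY
  req#4 t=11ms: DENY
  req#5 t=14ms: DENY
  req#6 t=15ms: DENY
  req#7 t=18ms: ALLOW
  req#8 t=21ms: ALLOW
  req#9 t=25ms: DENY
  req#10 t=30ms: DENY
  req#11 t=30ms: DENY
  req#12 t=31ms: DENY

Answer: AADDDDAADDDD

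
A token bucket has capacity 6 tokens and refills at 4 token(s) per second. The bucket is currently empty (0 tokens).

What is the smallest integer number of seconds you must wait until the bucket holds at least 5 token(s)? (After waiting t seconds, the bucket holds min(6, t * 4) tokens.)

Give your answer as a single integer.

Answer: 2

Derivation:
Need t * 4 >= 5, so t >= 5/4.
Smallest integer t = ceil(5/4) = 2.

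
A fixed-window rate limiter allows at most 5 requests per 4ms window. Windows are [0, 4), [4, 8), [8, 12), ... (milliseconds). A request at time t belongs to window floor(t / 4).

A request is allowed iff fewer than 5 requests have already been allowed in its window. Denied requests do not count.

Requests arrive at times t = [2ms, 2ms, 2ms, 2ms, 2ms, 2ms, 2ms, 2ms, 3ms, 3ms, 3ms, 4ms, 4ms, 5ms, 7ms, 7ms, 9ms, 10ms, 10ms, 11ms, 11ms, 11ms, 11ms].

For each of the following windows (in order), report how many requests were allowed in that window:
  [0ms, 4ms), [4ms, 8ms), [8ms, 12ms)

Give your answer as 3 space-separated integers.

Processing requests:
  req#1 t=2ms (window 0): ALLOW
  req#2 t=2ms (window 0): ALLOW
  req#3 t=2ms (window 0): ALLOW
  req#4 t=2ms (window 0): ALLOW
  req#5 t=2ms (window 0): ALLOW
  req#6 t=2ms (window 0): DENY
  req#7 t=2ms (window 0): DENY
  req#8 t=2ms (window 0): DENY
  req#9 t=3ms (window 0): DENY
  req#10 t=3ms (window 0): DENY
  req#11 t=3ms (window 0): DENY
  req#12 t=4ms (window 1): ALLOW
  req#13 t=4ms (window 1): ALLOW
  req#14 t=5ms (window 1): ALLOW
  req#15 t=7ms (window 1): ALLOW
  req#16 t=7ms (window 1): ALLOW
  req#17 t=9ms (window 2): ALLOW
  req#18 t=10ms (window 2): ALLOW
  req#19 t=10ms (window 2): ALLOW
  req#20 t=11ms (window 2): ALLOW
  req#21 t=11ms (window 2): ALLOW
  req#22 t=11ms (window 2): DENY
  req#23 t=11ms (window 2): DENY

Allowed counts by window: 5 5 5

Answer: 5 5 5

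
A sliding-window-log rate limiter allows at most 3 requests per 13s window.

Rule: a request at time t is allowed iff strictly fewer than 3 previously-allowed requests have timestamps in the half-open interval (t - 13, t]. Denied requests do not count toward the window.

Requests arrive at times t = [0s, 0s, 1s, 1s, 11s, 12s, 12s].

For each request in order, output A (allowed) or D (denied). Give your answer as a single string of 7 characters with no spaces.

Tracking allowed requests in the window:
  req#1 t=0s: ALLOW
  req#2 t=0s: ALLOW
  req#3 t=1s: ALLOW
  req#4 t=1s: DENY
  req#5 t=11s: DENY
  req#6 t=12s: DENY
  req#7 t=12s: DENY

Answer: AAADDDD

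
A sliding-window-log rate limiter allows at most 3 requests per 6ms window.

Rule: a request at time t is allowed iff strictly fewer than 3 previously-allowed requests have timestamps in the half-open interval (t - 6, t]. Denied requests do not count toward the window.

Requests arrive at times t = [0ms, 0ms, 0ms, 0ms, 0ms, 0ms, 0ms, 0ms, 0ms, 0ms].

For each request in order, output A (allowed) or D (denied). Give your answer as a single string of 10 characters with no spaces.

Answer: AAADDDDDDD

Derivation:
Tracking allowed requests in the window:
  req#1 t=0ms: ALLOW
  req#2 t=0ms: ALLOW
  req#3 t=0ms: ALLOW
  req#4 t=0ms: DENY
  req#5 t=0ms: DENY
  req#6 t=0ms: DENY
  req#7 t=0ms: DENY
  req#8 t=0ms: DENY
  req#9 t=0ms: DENY
  req#10 t=0ms: DENY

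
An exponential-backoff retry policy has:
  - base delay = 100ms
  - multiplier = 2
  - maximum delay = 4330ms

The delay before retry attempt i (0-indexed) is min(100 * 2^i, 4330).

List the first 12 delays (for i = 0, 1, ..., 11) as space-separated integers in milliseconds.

Answer: 100 200 400 800 1600 3200 4330 4330 4330 4330 4330 4330

Derivation:
Computing each delay:
  i=0: min(100*2^0, 4330) = 100
  i=1: min(100*2^1, 4330) = 200
  i=2: min(100*2^2, 4330) = 400
  i=3: min(100*2^3, 4330) = 800
  i=4: min(100*2^4, 4330) = 1600
  i=5: min(100*2^5, 4330) = 3200
  i=6: min(100*2^6, 4330) = 4330
  i=7: min(100*2^7, 4330) = 4330
  i=8: min(100*2^8, 4330) = 4330
  i=9: min(100*2^9, 4330) = 4330
  i=10: min(100*2^10, 4330) = 4330
  i=11: min(100*2^11, 4330) = 4330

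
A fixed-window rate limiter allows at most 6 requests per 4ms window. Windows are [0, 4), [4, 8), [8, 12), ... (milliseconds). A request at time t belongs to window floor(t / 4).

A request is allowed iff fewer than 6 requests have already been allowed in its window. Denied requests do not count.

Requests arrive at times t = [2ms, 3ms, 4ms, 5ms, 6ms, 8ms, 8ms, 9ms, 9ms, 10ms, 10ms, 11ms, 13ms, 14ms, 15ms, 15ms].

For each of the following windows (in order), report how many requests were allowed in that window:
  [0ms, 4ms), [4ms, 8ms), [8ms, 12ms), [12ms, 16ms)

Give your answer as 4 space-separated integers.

Answer: 2 3 6 4

Derivation:
Processing requests:
  req#1 t=2ms (window 0): ALLOW
  req#2 t=3ms (window 0): ALLOW
  req#3 t=4ms (window 1): ALLOW
  req#4 t=5ms (window 1): ALLOW
  req#5 t=6ms (window 1): ALLOW
  req#6 t=8ms (window 2): ALLOW
  req#7 t=8ms (window 2): ALLOW
  req#8 t=9ms (window 2): ALLOW
  req#9 t=9ms (window 2): ALLOW
  req#10 t=10ms (window 2): ALLOW
  req#11 t=10ms (window 2): ALLOW
  req#12 t=11ms (window 2): DENY
  req#13 t=13ms (window 3): ALLOW
  req#14 t=14ms (window 3): ALLOW
  req#15 t=15ms (window 3): ALLOW
  req#16 t=15ms (window 3): ALLOW

Allowed counts by window: 2 3 6 4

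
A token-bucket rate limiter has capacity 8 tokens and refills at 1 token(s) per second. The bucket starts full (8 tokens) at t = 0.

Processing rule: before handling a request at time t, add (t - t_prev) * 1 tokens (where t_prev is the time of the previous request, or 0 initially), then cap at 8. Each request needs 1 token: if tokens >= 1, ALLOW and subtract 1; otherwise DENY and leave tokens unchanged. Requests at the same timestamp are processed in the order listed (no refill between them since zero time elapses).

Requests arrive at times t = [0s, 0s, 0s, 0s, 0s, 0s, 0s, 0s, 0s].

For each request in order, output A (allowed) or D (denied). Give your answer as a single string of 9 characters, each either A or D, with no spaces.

Simulating step by step:
  req#1 t=0s: ALLOW
  req#2 t=0s: ALLOW
  req#3 t=0s: ALLOW
  req#4 t=0s: ALLOW
  req#5 t=0s: ALLOW
  req#6 t=0s: ALLOW
  req#7 t=0s: ALLOW
  req#8 t=0s: ALLOW
  req#9 t=0s: DENY

Answer: AAAAAAAAD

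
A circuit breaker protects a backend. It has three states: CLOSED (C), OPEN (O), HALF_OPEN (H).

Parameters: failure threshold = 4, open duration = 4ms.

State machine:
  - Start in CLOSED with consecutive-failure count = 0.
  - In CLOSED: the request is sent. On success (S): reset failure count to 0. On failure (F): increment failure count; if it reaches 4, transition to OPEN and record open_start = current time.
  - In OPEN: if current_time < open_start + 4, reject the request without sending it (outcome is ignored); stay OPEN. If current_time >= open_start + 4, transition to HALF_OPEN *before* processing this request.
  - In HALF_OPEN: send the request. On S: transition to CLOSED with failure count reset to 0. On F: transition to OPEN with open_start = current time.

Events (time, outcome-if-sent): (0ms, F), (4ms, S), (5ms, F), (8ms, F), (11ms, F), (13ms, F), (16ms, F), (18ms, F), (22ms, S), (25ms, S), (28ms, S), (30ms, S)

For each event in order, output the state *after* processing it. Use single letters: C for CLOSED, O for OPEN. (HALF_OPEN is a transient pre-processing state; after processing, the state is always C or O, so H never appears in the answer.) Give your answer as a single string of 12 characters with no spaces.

Answer: CCCCCOOOCCCC

Derivation:
State after each event:
  event#1 t=0ms outcome=F: state=CLOSED
  event#2 t=4ms outcome=S: state=CLOSED
  event#3 t=5ms outcome=F: state=CLOSED
  event#4 t=8ms outcome=F: state=CLOSED
  event#5 t=11ms outcome=F: state=CLOSED
  event#6 t=13ms outcome=F: state=OPEN
  event#7 t=16ms outcome=F: state=OPEN
  event#8 t=18ms outcome=F: state=OPEN
  event#9 t=22ms outcome=S: state=CLOSED
  event#10 t=25ms outcome=S: state=CLOSED
  event#11 t=28ms outcome=S: state=CLOSED
  event#12 t=30ms outcome=S: state=CLOSED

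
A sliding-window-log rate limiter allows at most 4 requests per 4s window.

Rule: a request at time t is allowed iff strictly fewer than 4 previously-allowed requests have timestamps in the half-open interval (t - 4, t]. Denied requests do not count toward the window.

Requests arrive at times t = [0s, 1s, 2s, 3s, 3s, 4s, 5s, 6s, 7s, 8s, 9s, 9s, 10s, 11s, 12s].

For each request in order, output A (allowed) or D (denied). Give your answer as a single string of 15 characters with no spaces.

Tracking allowed requests in the window:
  req#1 t=0s: ALLOW
  req#2 t=1s: ALLOW
  req#3 t=2s: ALLOW
  req#4 t=3s: ALLOW
  req#5 t=3s: DENY
  req#6 t=4s: ALLOW
  req#7 t=5s: ALLOW
  req#8 t=6s: ALLOW
  req#9 t=7s: ALLOW
  req#10 t=8s: ALLOW
  req#11 t=9s: ALLOW
  req#12 t=9s: DENY
  req#13 t=10s: ALLOW
  req#14 t=11s: ALLOW
  req#15 t=12s: ALLOW

Answer: AAAADAAAAAADAAA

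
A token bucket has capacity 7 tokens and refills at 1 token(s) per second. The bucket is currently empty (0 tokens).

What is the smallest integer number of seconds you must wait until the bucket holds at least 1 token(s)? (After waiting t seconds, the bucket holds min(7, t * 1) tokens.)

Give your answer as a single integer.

Answer: 1

Derivation:
Need t * 1 >= 1, so t >= 1/1.
Smallest integer t = ceil(1/1) = 1.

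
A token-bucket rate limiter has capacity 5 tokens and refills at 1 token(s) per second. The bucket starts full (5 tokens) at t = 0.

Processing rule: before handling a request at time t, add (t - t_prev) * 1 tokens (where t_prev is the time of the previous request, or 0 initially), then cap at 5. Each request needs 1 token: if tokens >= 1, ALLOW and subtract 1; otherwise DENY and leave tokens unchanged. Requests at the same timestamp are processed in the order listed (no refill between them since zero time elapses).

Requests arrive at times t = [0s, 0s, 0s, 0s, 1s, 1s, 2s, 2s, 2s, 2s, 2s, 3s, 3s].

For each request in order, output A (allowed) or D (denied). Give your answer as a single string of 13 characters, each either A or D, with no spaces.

Simulating step by step:
  req#1 t=0s: ALLOW
  req#2 t=0s: ALLOW
  req#3 t=0s: ALLOW
  req#4 t=0s: ALLOW
  req#5 t=1s: ALLOW
  req#6 t=1s: ALLOW
  req#7 t=2s: ALLOW
  req#8 t=2s: DENY
  req#9 t=2s: DENY
  req#10 t=2s: DENY
  req#11 t=2s: DENY
  req#12 t=3s: ALLOW
  req#13 t=3s: DENY

Answer: AAAAAAADDDDAD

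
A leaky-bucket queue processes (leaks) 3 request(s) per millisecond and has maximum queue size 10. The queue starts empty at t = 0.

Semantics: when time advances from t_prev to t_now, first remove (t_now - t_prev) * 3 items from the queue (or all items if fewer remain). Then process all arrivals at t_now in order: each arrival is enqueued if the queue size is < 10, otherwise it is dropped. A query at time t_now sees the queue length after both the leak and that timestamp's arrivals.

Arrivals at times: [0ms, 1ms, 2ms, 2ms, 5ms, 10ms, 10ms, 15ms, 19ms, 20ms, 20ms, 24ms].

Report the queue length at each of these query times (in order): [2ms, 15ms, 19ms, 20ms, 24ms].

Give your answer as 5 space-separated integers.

Answer: 2 1 1 2 1

Derivation:
Queue lengths at query times:
  query t=2ms: backlog = 2
  query t=15ms: backlog = 1
  query t=19ms: backlog = 1
  query t=20ms: backlog = 2
  query t=24ms: backlog = 1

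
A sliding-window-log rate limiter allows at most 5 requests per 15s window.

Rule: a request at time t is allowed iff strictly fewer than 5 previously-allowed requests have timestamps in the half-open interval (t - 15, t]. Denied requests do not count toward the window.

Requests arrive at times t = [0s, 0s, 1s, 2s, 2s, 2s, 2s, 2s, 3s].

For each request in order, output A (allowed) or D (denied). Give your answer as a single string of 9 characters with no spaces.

Answer: AAAAADDDD

Derivation:
Tracking allowed requests in the window:
  req#1 t=0s: ALLOW
  req#2 t=0s: ALLOW
  req#3 t=1s: ALLOW
  req#4 t=2s: ALLOW
  req#5 t=2s: ALLOW
  req#6 t=2s: DENY
  req#7 t=2s: DENY
  req#8 t=2s: DENY
  req#9 t=3s: DENY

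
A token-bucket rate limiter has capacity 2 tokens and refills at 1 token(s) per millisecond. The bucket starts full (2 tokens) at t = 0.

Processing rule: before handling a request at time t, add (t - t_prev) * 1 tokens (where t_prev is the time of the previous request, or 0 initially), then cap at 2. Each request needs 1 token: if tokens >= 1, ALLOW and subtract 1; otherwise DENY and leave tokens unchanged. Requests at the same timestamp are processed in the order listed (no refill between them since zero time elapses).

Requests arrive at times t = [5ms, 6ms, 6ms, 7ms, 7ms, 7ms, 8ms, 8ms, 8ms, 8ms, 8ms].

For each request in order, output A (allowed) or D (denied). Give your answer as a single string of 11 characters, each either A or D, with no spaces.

Answer: AAAADDADDDD

Derivation:
Simulating step by step:
  req#1 t=5ms: ALLOW
  req#2 t=6ms: ALLOW
  req#3 t=6ms: ALLOW
  req#4 t=7ms: ALLOW
  req#5 t=7ms: DENY
  req#6 t=7ms: DENY
  req#7 t=8ms: ALLOW
  req#8 t=8ms: DENY
  req#9 t=8ms: DENY
  req#10 t=8ms: DENY
  req#11 t=8ms: DENY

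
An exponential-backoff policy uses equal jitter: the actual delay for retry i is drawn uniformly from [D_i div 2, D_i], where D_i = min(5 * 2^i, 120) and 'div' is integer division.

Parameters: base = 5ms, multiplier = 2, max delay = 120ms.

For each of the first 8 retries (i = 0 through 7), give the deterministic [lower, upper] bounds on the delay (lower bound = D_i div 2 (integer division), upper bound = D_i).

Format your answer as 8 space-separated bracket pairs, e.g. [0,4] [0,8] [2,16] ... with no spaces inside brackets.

Computing bounds per retry:
  i=0: D_i=min(5*2^0,120)=5, bounds=[2,5]
  i=1: D_i=min(5*2^1,120)=10, bounds=[5,10]
  i=2: D_i=min(5*2^2,120)=20, bounds=[10,20]
  i=3: D_i=min(5*2^3,120)=40, bounds=[20,40]
  i=4: D_i=min(5*2^4,120)=80, bounds=[40,80]
  i=5: D_i=min(5*2^5,120)=120, bounds=[60,120]
  i=6: D_i=min(5*2^6,120)=120, bounds=[60,120]
  i=7: D_i=min(5*2^7,120)=120, bounds=[60,120]

Answer: [2,5] [5,10] [10,20] [20,40] [40,80] [60,120] [60,120] [60,120]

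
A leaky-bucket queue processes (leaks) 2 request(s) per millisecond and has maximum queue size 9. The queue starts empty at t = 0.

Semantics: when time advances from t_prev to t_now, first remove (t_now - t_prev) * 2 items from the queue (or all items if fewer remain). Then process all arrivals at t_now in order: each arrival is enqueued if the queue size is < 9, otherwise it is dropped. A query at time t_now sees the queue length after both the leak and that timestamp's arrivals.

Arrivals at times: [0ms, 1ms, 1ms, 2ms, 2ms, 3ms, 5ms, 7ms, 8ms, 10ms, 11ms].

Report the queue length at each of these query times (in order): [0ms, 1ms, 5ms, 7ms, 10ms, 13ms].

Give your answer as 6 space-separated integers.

Answer: 1 2 1 1 1 0

Derivation:
Queue lengths at query times:
  query t=0ms: backlog = 1
  query t=1ms: backlog = 2
  query t=5ms: backlog = 1
  query t=7ms: backlog = 1
  query t=10ms: backlog = 1
  query t=13ms: backlog = 0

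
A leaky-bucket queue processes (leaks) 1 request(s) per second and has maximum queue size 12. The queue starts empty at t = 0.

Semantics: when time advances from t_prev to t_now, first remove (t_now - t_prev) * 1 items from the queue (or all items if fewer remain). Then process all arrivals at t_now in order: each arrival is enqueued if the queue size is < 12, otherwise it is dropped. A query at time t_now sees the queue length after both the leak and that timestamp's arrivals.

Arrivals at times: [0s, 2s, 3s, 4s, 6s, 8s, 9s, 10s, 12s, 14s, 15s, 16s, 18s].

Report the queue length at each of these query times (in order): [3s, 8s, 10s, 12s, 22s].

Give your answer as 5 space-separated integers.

Queue lengths at query times:
  query t=3s: backlog = 1
  query t=8s: backlog = 1
  query t=10s: backlog = 1
  query t=12s: backlog = 1
  query t=22s: backlog = 0

Answer: 1 1 1 1 0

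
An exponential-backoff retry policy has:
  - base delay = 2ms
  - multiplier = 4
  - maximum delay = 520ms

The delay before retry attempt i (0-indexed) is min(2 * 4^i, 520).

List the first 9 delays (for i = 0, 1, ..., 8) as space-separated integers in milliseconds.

Answer: 2 8 32 128 512 520 520 520 520

Derivation:
Computing each delay:
  i=0: min(2*4^0, 520) = 2
  i=1: min(2*4^1, 520) = 8
  i=2: min(2*4^2, 520) = 32
  i=3: min(2*4^3, 520) = 128
  i=4: min(2*4^4, 520) = 512
  i=5: min(2*4^5, 520) = 520
  i=6: min(2*4^6, 520) = 520
  i=7: min(2*4^7, 520) = 520
  i=8: min(2*4^8, 520) = 520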